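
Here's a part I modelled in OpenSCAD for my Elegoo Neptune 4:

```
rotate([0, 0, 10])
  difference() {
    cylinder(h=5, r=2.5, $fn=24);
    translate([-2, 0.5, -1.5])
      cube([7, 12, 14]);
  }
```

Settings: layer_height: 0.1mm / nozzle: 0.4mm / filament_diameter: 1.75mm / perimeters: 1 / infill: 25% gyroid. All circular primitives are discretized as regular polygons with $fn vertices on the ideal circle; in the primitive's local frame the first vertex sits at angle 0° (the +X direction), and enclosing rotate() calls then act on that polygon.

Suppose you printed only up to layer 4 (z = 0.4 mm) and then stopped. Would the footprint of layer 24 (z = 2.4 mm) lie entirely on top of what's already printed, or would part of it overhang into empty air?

entirely on top

Compare the two slices. At z = 0.4: the cylinder: section is a regular 24-gon, circumradius r=2.5 (area = (24/2)·2.500²·sin(360°/24) = 19.41 mm²); the 7×12 cube at (-2, 0.5) contributes its full rectangle (area 84.00 mm²); After the difference (first − rest): starting from the r=2.5 cylinder (19.41 mm²), the 7×12 cube at (-2, 0.5) partially overlaps it — only the 6.98 mm² overlap (of its 84.00 mm²) is removed, clipping the outline — area = 12.43 mm²; (rotated 10° about Z; rotation is an isometry so areas/perimeters/island counts are preserved). At z = 2.4: the r=2.5 cylinder gives a regular 24-gon of circumradius 2.5 (constant along its height) (area = (24/2)·2.500²·sin(360°/24) = 19.41 mm²); the cube at (-2, 0.5) is present — its section is the full 7×12 rectangle (area 84.00 mm²); Taking the first minus the rest: starting from the r=2.5 cylinder (19.41 mm²), the 7×12 cube at (-2, 0.5) partially overlaps it — only the 6.98 mm² overlap (of its 84.00 mm²) is removed, clipping the outline — area = 12.43 mm²; (rotated 10° about Z; rotation is an isometry so areas/perimeters/island counts are preserved). Checking containment: the cross-section at z = 2.4 is a subset of the cross-section at z = 0.4.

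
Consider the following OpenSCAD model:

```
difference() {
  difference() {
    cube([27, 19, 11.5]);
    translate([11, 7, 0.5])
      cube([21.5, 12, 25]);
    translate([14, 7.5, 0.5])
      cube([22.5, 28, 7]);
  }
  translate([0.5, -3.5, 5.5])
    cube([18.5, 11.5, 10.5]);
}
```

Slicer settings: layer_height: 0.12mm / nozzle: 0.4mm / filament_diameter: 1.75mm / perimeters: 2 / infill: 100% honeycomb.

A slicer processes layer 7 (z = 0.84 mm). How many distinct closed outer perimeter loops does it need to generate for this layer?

At z = 0.84 mm: the cube is present — its section is the full 27×19 rectangle; the 21.5×12 cube at (11, 7) contributes its full rectangle; the cube at (14, 7.5) (footprint 22.5×28) is included at this height; Subtracting the remaining from the first: starting from the 27×19 cube, the 21.5×12 cube at (11, 7) partially overlaps it — only the 192.00 mm² overlap (of its 258.00 mm²) is removed, clipping the outline; the 22.5×28 cube at (14, 7.5) misses the remaining region (no effect) — 1 connected region; the cube at (0.5, -3.5) is absent (z outside [5.5, 16]); Subtracting the remaining from the first: none of the subtracted shapes is present at this height, so that combined region is unchanged — 1 connected region. The result has 1 disconnected region.

1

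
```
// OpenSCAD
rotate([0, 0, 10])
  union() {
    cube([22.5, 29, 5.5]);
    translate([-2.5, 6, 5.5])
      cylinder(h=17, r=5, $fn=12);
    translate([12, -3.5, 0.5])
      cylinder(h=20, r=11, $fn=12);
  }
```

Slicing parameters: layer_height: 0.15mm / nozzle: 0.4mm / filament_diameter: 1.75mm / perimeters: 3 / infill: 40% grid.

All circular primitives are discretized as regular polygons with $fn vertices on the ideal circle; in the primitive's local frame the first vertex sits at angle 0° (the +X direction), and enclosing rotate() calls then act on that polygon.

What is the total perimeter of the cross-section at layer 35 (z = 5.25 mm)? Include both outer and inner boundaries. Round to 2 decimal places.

At z = 5.25 mm: the cube is present — its section is the full 22.5×29 rectangle (perimeter 103.00 mm); the cylinder at (-2.5, 6) does not reach this height (z outside [5.5, 22.5]); the cylinder at (12, -3.5): section is a regular 12-gon, circumradius r=11 (perimeter = 2·12·11.000·sin(180°/12) = 68.33 mm); Merging all regions: the regions partially overlap (shared area 107.78 mm²), so the edge portions inside another operand are dropped and the merged outline is re-measured after clipping — boundary = 124.29 mm; (whole slice rotated 10° about Z — lengths, areas and connectivity unchanged). Overall, the cross-section is a single solid region. Total boundary length (outer) = 124.29 mm.

124.29 mm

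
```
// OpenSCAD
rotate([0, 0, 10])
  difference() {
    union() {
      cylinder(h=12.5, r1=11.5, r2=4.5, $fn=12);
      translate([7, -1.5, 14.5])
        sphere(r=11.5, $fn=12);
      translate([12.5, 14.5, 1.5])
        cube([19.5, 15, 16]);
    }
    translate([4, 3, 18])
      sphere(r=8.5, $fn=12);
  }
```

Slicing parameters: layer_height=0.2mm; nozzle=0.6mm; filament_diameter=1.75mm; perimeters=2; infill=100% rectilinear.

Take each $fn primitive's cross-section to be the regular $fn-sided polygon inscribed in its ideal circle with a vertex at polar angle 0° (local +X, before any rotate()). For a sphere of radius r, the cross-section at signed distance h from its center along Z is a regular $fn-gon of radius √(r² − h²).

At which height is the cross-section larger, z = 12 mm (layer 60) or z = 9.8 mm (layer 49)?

layer 49 (z = 9.8 mm)

Layer 60 (z = 12): the cone contributes a regular 12-gon of circumradius 4.780 (interpolated between r1=11.5 and r2=4.5 at t=0.960) (area = (12/2)·4.780²·sin(360°/12) = 68.55 mm²); the r=11.5 sphere at (7, -1.5) contributes a regular 12-gon of circumradius √(11.5²−2.5²) = 11.225 (area = (12/2)·11.225²·sin(360°/12) = 378.00 mm²); the cube at (12.5, 14.5) is present — its section is the full 19.5×15 rectangle (area 292.50 mm²); Combining (union): the regions partially overlap — summed areas 739.05 mm² minus the doubly-counted overlap 64.65 mm² gives 674.40 mm² — area = 674.40 mm²; the sphere at (4, 3): section is a regular 12-gon, circumradius = √(r²−h²) = √(8.5²−6²) = 6.021 (area = (12/2)·6.021²·sin(360°/12) = 108.75 mm²); After the difference (first − rest): starting from the result so far (674.40 mm²), the r=8.5 sphere at (4, 3) partially overlaps it — only the 107.49 mm² overlap (of its 108.75 mm²) is removed, clipping the outline — area = 566.90 mm²; (rotated 10° about Z; rotation is an isometry so areas/perimeters/island counts are preserved). So its area = 566.90 mm². Layer 49 (z = 9.8): the cone: at t=0.784 of its height the radius interpolates to r₁+(r₂−r₁)t = 6.012, giving a regular 12-gon of that circumradius (area = (12/2)·6.012²·sin(360°/12) = 108.43 mm²); the r=11.5 sphere at (7, -1.5) slices to a regular 12-gon of circumradius 10.496 (√(r²−h²) with h=4.7 from center) (area = (12/2)·10.496²·sin(360°/12) = 330.48 mm²); the 19.5×15 cube at (12.5, 14.5) contributes its full rectangle (area 292.50 mm²); Taking the union: the regions partially overlap — summed areas 731.41 mm² minus the doubly-counted overlap 83.33 mm² gives 648.08 mm² — area = 648.08 mm²; the r=8.5 sphere at (4, 3) contributes a regular 12-gon of circumradius √(8.5²−8.2²) = 2.238 (area = (12/2)·2.238²·sin(360°/12) = 15.03 mm²); After the difference (first − rest): starting from that combined region (648.08 mm²), the r=8.5 sphere at (4, 3) lies wholly inside it (removes its full 15.03 mm² and its 13.90 mm outline becomes a hole wall) — area = 633.05 mm²; (whole slice rotated 10° about Z — lengths, areas and connectivity unchanged). So its area = 633.05 mm². Layer 49 is larger (633.05 vs 566.90 mm²).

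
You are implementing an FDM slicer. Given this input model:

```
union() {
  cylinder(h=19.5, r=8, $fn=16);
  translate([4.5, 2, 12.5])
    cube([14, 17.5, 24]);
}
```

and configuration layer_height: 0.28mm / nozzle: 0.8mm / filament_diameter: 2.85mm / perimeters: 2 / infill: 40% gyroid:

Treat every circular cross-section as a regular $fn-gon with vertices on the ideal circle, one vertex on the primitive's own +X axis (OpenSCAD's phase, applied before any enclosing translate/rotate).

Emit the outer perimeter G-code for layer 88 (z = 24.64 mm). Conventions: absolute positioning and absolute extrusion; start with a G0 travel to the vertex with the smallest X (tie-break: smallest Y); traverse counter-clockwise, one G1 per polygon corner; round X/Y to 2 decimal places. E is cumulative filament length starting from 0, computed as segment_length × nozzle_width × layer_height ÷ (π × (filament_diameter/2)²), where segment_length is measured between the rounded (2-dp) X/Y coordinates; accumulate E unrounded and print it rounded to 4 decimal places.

At z = 24.64 mm: the cylinder does not reach this height (z outside [0, 19.5]); the 14×17.5 cube at (4.5, 2) contributes its full rectangle; Combining (union): only the 14×17.5 cube at (4.5, 2) is present, so the union is just that shape — 1 connected region. The outline is a single polygon with 4 vertices. Extrusion per mm of travel: 0.8 × 0.28 / (π × 1.425²) = 0.035113. Accumulating E over each segment gives final E = 2.2121.

G0 X4.50 Y2.00 Z24.64
G1 X18.50 Y2.00 E0.4916
G1 X18.50 Y19.50 E1.1061
G1 X4.50 Y19.50 E1.5976
G1 X4.50 Y2.00 E2.2121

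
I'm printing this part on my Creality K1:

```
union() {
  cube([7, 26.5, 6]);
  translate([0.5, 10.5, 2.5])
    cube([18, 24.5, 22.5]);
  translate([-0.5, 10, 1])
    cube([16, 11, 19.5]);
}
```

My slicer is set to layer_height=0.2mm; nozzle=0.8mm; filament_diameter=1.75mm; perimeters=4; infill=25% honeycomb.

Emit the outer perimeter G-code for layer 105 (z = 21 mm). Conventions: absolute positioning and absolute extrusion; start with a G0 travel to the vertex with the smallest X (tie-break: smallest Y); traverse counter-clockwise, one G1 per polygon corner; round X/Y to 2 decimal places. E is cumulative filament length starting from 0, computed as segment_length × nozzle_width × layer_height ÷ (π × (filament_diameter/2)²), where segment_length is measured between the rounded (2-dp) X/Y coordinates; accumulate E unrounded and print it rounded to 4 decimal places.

At z = 21 mm: the cube is not intersected at this z (z outside [0, 6]); the cube at (0.5, 10.5) (footprint 18×24.5) is included at this height; the cube at (-0.5, 10) is absent (z outside [1, 20.5]); Combining (union): only the 18×24.5 cube at (0.5, 10.5) is present, so the union is just that shape — 1 connected region. The outline is a single polygon with 4 vertices. Extrusion per mm of travel: 0.8 × 0.2 / (π × 0.875²) = 0.066520. Accumulating E over each segment gives final E = 5.6542.

G0 X0.50 Y10.50 Z21.00
G1 X18.50 Y10.50 E1.1974
G1 X18.50 Y35.00 E2.8271
G1 X0.50 Y35.00 E4.0245
G1 X0.50 Y10.50 E5.6542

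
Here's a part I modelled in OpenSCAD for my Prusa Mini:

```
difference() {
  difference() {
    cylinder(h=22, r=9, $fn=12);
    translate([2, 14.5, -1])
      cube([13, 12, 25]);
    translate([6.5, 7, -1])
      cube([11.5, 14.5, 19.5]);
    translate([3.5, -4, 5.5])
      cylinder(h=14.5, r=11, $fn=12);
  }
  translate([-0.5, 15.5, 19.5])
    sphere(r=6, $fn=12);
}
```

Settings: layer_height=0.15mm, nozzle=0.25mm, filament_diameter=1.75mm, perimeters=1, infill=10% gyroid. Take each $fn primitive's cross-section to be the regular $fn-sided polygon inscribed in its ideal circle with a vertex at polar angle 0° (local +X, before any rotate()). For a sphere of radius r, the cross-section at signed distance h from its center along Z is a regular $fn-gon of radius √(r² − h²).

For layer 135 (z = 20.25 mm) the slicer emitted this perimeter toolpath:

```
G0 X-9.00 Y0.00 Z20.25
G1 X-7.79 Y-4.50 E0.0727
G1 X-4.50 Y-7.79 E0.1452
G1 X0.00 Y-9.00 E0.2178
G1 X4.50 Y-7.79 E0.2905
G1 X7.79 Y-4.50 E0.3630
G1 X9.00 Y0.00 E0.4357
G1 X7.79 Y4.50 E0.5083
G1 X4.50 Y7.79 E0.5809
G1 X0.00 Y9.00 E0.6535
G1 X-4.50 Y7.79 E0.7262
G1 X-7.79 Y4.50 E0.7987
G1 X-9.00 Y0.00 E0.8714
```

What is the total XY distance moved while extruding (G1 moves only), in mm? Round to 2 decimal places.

55.89 mm

Sum the Euclidean lengths of each G1 segment: total = 55.89 mm.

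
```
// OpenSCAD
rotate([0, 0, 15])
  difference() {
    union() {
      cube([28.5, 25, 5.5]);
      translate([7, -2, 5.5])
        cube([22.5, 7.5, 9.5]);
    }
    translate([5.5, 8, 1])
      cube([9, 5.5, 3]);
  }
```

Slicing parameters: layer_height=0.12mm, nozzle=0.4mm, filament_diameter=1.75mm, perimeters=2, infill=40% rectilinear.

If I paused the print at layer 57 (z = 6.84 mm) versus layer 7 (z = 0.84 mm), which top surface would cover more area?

Layer 57 (z = 6.84): the cube does not reach this height (z outside [0, 5.5]); the cube at (7, -2) is present — its section is the full 22.5×7.5 rectangle (area 168.75 mm²); Taking the union: only the 22.5×7.5 cube at (7, -2) is present, so the union is just that shape — area = 168.75 mm²; the cube at (5.5, 8) is not intersected at this z (z outside [1, 4]); Subtracting the remaining from the first: none of the subtracted shapes is present at this height, so the result so far is unchanged — area = 168.75 mm²; (rotated 15° about Z; rotation is an isometry so areas/perimeters/island counts are preserved). So its area = 168.75 mm². Layer 7 (z = 0.84): the 28.5×25 cube contributes its full rectangle (area 712.50 mm²); the cube at (7, -2) is not intersected at this z (z outside [5.5, 15]); Combining (union): only the 28.5×25 cube is present, so the union is just that shape — area = 712.50 mm²; the cube at (5.5, 8) does not reach this height (z outside [1, 4]); Subtracting the remaining from the first: none of the subtracted shapes is present at this height, so that combined region is unchanged — area = 712.50 mm²; (whole slice rotated 15° about Z — lengths, areas and connectivity unchanged). So its area = 712.50 mm². Layer 7 is larger (712.50 vs 168.75 mm²).

layer 7 (z = 0.84 mm)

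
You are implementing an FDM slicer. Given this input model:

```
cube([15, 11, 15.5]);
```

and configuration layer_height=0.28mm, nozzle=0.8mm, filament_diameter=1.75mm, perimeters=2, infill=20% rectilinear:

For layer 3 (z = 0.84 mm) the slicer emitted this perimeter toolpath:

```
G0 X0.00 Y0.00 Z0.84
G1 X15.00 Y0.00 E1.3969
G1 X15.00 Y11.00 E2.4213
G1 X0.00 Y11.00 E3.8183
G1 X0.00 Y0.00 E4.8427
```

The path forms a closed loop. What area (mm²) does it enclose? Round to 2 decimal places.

165.00 mm²

Apply the shoelace formula to the sequence of (X, Y) vertices; enclosed area = 165.00 mm².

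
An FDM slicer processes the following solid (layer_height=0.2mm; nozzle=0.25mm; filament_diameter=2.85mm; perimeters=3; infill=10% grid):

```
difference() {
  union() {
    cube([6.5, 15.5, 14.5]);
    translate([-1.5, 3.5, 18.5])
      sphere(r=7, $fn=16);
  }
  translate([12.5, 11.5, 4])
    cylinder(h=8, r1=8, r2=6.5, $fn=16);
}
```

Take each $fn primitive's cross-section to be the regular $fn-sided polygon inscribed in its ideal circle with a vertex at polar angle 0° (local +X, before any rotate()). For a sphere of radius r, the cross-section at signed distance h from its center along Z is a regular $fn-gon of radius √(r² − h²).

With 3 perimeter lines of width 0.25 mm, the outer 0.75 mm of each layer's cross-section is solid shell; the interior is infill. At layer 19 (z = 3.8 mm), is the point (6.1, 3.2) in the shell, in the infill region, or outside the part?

At z = 3.8 mm: the cube is present — its section is the full 6.5×15.5 rectangle; the sphere at (-1.5, 3.5) is not intersected at this z (|z−center|=14.700 > r=7); Combining (union): only the 6.5×15.5 cube is present, so the union is just that shape — 1 connected region; the cone at (12.5, 11.5) is not intersected at this z (z outside [4, 12]); Subtracting the remaining from the first: none of the subtracted shapes is present at this height, so that combined region is unchanged — 1 connected region. Overall, the cross-section is a single solid region. The nearest boundary edge runs (6.50, 0.00)→(6.50, 15.50); distance from the point to it = 0.40 mm. The point is inside the cross-section, 0.40 mm from the nearest boundary — within the 0.75 mm shell band (3 × 0.25).

shell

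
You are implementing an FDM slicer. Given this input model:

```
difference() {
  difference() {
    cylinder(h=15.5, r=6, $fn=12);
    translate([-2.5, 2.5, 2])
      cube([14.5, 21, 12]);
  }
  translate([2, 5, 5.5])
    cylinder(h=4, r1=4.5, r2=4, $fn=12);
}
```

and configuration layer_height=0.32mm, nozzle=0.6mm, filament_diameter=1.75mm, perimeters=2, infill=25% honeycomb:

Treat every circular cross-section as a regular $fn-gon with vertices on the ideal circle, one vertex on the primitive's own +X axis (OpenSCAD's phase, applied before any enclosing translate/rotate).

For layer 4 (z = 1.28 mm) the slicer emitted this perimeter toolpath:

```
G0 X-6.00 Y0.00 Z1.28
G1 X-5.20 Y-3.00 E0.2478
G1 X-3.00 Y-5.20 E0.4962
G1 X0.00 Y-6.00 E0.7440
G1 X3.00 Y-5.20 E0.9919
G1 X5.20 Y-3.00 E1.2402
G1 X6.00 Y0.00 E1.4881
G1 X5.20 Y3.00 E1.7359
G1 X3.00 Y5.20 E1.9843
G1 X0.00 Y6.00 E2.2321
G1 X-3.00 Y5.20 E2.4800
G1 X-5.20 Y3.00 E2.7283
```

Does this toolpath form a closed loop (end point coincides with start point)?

Start point (G0): (-6.00, 0.00). End point (last G1): the path does not return to the start — open.

no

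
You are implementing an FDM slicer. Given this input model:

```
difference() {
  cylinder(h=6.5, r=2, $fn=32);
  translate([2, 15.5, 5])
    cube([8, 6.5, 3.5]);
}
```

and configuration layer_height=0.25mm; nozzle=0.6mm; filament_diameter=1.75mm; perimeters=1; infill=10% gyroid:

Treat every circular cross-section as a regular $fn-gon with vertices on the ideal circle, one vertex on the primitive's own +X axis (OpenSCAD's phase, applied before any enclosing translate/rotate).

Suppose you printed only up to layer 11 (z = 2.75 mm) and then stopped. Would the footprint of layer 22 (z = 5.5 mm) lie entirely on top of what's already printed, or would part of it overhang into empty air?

Compare the two slices. At z = 2.75: the r=2 cylinder gives a regular 32-gon of circumradius 2 (constant along its height) (area = (32/2)·2.000²·sin(360°/32) = 12.49 mm²); the cube at (2, 15.5) does not reach this height (z outside [5, 8.5]); After the difference (first − rest): none of the subtracted shapes is present at this height, so the r=2 cylinder is unchanged — area = 12.49 mm². At z = 5.5: the r=2 cylinder gives a regular 32-gon of circumradius 2 (constant along its height) (area = (32/2)·2.000²·sin(360°/32) = 12.49 mm²); the cube at (2, 15.5) is present — its section is the full 8×6.5 rectangle (area 52.00 mm²); Taking the first minus the rest: starting from the r=2 cylinder (12.49 mm²), the 8×6.5 cube at (2, 15.5) misses the remaining region (no effect) — area = 12.49 mm². Checking containment: the cross-section at z = 5.5 is a subset of the cross-section at z = 2.75.

entirely on top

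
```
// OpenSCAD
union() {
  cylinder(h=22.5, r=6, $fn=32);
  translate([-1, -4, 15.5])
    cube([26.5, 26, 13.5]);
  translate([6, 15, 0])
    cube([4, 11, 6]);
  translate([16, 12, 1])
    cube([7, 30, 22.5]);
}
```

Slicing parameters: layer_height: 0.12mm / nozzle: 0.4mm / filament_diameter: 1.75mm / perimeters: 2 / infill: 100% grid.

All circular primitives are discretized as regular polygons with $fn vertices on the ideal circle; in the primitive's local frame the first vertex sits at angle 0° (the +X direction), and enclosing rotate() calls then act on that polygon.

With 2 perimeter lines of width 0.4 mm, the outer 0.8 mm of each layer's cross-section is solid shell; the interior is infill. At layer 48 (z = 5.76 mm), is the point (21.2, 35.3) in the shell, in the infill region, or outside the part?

infill

At z = 5.76 mm: the r=6 cylinder gives a regular 32-gon of circumradius 6 (constant along its height); the cube at (-1, -4) is not intersected at this z (z outside [15.5, 29]); the cube at (6, 15) is present — its section is the full 4×11 rectangle; the cube at (16, 12) is present — its section is the full 7×30 rectangle; Taking the union: the 3 present regions are separate (no shared area or edge), so areas and boundary lengths simply add and each stays a separate island — 3 connected regions. Overall, the cross-section has 3 separate islands. The nearest boundary edge runs (23.00, 42.00)→(23.00, 12.00); distance from the point to it = 1.80 mm. (Shell/infill is judged within the island containing the point — the largest one.) The point is inside the cross-section and 1.80 mm from the nearest boundary — more than the 0.8 mm shell width (2 × 0.4), so it's in the infill interior.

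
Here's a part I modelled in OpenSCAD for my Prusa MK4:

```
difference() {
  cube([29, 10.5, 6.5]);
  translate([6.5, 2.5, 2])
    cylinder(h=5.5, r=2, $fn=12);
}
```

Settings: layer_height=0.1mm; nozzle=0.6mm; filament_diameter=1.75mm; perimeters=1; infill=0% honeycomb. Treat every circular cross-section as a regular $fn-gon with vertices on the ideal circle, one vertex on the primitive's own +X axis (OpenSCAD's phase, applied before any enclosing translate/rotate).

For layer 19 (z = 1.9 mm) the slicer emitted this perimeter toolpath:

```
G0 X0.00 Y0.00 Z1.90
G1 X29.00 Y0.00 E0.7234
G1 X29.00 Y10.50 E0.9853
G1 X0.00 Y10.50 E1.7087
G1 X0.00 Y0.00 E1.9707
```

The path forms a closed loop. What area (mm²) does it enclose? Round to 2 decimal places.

304.50 mm²

Apply the shoelace formula to the sequence of (X, Y) vertices; enclosed area = 304.50 mm².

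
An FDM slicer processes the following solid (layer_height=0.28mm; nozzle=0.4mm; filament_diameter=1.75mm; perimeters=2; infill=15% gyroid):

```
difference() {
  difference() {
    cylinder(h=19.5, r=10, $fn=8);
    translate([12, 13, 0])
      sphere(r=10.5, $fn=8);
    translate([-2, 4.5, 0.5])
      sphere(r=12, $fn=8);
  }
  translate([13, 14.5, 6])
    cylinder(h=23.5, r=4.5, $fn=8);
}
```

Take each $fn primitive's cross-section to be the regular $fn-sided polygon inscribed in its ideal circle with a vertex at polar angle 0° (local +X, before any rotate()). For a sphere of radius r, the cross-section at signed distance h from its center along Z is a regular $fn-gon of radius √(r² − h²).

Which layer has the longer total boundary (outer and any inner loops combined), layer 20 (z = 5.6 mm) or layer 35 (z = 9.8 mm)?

layer 35 (z = 9.8 mm)

Layer 20 (z = 5.6): the cylinder: section is a regular 8-gon, circumradius r=10 (perimeter = 2·8·10.000·sin(180°/8) = 61.23 mm); the r=10.5 sphere at (12, 13) contributes a regular 8-gon of circumradius √(10.5²−5.6²) = 8.882 (perimeter = 2·8·8.882·sin(180°/8) = 54.38 mm); the r=12 sphere at (-2, 4.5) slices to a regular 8-gon of circumradius 10.862 (√(r²−h²) with h=5.1 from center) (perimeter = 2·8·10.862·sin(180°/8) = 66.51 mm); Taking the first minus the rest: starting from the r=10 cylinder, the r=10.5 sphere at (12, 13) partially overlaps it — only the 1.65 mm² overlap (of its 223.13 mm²) is removed, clipping the outline; the r=12 sphere at (-2, 4.5) partially overlaps it — only the 208.40 mm² overlap (of its 333.73 mm²) is removed, clipping the outline — boundary = 53.24 mm; the cylinder at (13, 14.5) is absent (z outside [6, 29.5]); After the difference (first − rest): none of the subtracted shapes is present at this height, so the result so far is unchanged — boundary = 53.24 mm. So its perimeter = 53.24 mm. Layer 35 (z = 9.8): the r=10 cylinder contributes a regular 8-gon of circumradius 10 (perimeter = 2·8·10.000·sin(180°/8) = 61.23 mm); the r=10.5 sphere at (12, 13) slices to a regular 8-gon of circumradius 3.770 (√(r²−h²) with h=9.8 from center) (perimeter = 2·8·3.770·sin(180°/8) = 23.08 mm); the r=12 sphere at (-2, 4.5) slices to a regular 8-gon of circumradius 7.584 (√(r²−h²) with h=9.3 from center) (perimeter = 2·8·7.584·sin(180°/8) = 46.43 mm); After the difference (first − rest): starting from the r=10 cylinder, the r=10.5 sphere at (12, 13) misses the remaining region (no effect); the r=12 sphere at (-2, 4.5) partially overlaps it — only the 131.68 mm² overlap (of its 162.66 mm²) is removed, clipping the outline — boundary = 70.07 mm; the cylinder at (13, 14.5): section is a regular 8-gon, circumradius r=4.5 (perimeter = 2·8·4.500·sin(180°/8) = 27.55 mm); Taking the first minus the rest: starting from that combined region, the r=4.5 cylinder at (13, 14.5) misses the remaining region (no effect) — boundary = 70.07 mm. So its perimeter = 70.07 mm. Layer 35 is larger (70.07 vs 53.24 mm).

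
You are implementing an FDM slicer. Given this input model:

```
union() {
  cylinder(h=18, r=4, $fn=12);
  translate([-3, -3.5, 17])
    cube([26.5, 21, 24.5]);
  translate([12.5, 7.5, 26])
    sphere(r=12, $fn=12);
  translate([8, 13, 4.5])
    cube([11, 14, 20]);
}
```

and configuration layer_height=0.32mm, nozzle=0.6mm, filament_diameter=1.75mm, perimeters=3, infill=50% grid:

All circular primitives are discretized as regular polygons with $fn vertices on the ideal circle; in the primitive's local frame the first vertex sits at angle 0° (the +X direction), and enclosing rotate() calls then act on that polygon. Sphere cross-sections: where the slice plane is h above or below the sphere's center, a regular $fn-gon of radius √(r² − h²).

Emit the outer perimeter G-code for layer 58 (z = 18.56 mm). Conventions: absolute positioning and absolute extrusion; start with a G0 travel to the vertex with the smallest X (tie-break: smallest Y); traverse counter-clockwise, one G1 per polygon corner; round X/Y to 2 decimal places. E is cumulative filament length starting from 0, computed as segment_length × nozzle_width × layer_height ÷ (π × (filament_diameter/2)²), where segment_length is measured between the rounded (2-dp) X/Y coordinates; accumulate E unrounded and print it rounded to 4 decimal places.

At z = 18.56 mm: the cylinder is not intersected at this z (z outside [0, 18]); the 26.5×21 cube at (-3, -3.5) contributes its full rectangle; the r=12 sphere at (12.5, 7.5) contributes a regular 12-gon of circumradius √(12²−7.44²) = 9.415; the cube at (8, 13) is present — its section is the full 11×14 rectangle; Taking the union: the regions partially overlap (shared area 315.44 mm²), so overlapping operands fuse into one piece — 1 connected region. The outline is a single polygon with 8 vertices. Extrusion per mm of travel: 0.6 × 0.32 / (π × 0.875²) = 0.079824. Accumulating E over each segment gives final E = 9.1000.

G0 X-3.00 Y-3.50 Z18.56
G1 X23.50 Y-3.50 E2.1153
G1 X23.50 Y17.50 E3.7917
G1 X19.00 Y17.50 E4.1509
G1 X19.00 Y27.00 E4.9092
G1 X8.00 Y27.00 E5.7873
G1 X8.00 Y17.50 E6.5456
G1 X-3.00 Y17.50 E7.4237
G1 X-3.00 Y-3.50 E9.1000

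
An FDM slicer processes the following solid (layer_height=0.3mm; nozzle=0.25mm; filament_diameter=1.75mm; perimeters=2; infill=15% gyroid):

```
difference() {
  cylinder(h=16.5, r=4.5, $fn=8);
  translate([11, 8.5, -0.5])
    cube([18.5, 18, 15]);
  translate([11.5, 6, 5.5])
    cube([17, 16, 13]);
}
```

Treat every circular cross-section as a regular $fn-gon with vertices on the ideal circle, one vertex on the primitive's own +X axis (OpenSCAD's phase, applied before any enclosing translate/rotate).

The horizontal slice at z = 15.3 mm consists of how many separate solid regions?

At z = 15.3 mm: the r=4.5 cylinder gives a regular 8-gon of circumradius 4.5 (constant along its height); the cube at (11, 8.5) is not intersected at this z (z outside [-0.5, 14.5]); the cube at (11.5, 6) (footprint 17×16) is included at this height; After the difference (first − rest): starting from the r=4.5 cylinder, the 17×16 cube at (11.5, 6) misses the remaining region (no effect) — 1 connected region. The result has 1 disconnected region.

1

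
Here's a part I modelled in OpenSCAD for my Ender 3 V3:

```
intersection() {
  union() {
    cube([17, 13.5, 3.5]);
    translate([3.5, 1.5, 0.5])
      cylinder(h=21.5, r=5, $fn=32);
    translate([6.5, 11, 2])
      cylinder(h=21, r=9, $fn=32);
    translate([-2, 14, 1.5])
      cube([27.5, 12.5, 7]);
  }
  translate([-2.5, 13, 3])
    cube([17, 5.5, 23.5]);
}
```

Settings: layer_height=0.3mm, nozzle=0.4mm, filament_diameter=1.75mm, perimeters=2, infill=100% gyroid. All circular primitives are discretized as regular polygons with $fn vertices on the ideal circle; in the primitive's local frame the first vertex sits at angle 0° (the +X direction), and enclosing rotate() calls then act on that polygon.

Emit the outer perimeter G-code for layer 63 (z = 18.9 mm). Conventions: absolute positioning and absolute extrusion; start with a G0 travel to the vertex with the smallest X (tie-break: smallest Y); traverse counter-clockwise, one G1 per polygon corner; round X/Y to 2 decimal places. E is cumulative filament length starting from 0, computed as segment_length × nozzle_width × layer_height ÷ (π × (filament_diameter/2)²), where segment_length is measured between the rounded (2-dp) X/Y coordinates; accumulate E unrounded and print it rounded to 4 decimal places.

At z = 18.9 mm: the cube is not intersected at this z (z outside [0, 3.5]); the r=5 cylinder at (3.5, 1.5) gives a regular 32-gon of circumradius 5 (constant along its height); the r=9 cylinder at (6.5, 11) gives a regular 32-gon of circumradius 9 (constant along its height); the cube at (-2, 14) is absent (z outside [1.5, 8.5]); Taking the union: the regions partially overlap (shared area 25.19 mm²), so overlapping operands fuse into one piece — 1 connected region; the cube at (-2.5, 13) is present — its section is the full 17×5.5 rectangle; Keeping only the common overlap: the 17×5.5 cube at (-2.5, 13) partially overlaps that combined region; clipping to the common part keeps 80.14 mm² — 1 connected region. The outline is a single polygon with 12 vertices. Extrusion per mm of travel: 0.4 × 0.3 / (π × 0.875²) = 0.049890. Accumulating E over each segment gives final E = 2.0062.

G0 X-2.25 Y13.00 Z18.90
G1 X14.50 Y13.00 E0.8357
G1 X14.50 Y15.03 E0.9369
G1 X13.98 Y16.00 E0.9918
G1 X12.86 Y17.36 E1.0797
G1 X11.50 Y18.48 E1.1676
G1 X11.47 Y18.50 E1.1694
G1 X1.53 Y18.50 E1.6653
G1 X1.50 Y18.48 E1.6671
G1 X0.14 Y17.36 E1.7550
G1 X-0.98 Y16.00 E1.8429
G1 X-1.81 Y14.44 E1.9311
G1 X-2.25 Y13.00 E2.0062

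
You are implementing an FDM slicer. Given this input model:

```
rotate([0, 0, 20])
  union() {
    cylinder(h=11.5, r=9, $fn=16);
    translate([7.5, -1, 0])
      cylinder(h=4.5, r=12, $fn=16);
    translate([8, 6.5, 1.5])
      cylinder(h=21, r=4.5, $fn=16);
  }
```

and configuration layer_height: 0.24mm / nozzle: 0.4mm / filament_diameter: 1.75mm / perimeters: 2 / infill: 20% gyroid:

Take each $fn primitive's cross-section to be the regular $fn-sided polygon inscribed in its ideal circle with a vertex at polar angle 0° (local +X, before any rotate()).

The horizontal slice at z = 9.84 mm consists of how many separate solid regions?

1

At z = 9.84 mm: the cylinder: section is a regular 16-gon, circumradius r=9; the cylinder at (7.5, -1) is absent (z outside [0, 4.5]); the r=4.5 cylinder at (8, 6.5) gives a regular 16-gon of circumradius 4.5 (constant along its height); Merging all regions: the regions partially overlap (shared area 16.05 mm²), so overlapping operands fuse into one piece — 1 connected region; (whole slice rotated 20° about Z — lengths, areas and connectivity unchanged). The result has 1 disconnected region.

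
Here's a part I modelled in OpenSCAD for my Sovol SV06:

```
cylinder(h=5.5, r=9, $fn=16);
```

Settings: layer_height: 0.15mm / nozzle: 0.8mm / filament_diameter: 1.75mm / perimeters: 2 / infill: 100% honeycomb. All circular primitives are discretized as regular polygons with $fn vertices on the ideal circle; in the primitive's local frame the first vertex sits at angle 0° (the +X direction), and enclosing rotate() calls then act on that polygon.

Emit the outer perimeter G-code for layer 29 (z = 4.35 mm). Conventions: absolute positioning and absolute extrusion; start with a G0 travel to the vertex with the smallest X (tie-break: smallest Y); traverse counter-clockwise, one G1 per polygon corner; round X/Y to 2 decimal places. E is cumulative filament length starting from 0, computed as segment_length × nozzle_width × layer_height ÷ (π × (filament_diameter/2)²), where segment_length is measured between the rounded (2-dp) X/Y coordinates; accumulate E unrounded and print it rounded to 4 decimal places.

At z = 4.35 mm: the cylinder: section is a regular 16-gon, circumradius r=9. The outline is a single polygon with 16 vertices. Extrusion per mm of travel: 0.8 × 0.15 / (π × 0.875²) = 0.049890. Accumulating E over each segment gives final E = 2.8017.

G0 X-9.00 Y0.00 Z4.35
G1 X-8.31 Y-3.44 E0.1750
G1 X-6.36 Y-6.36 E0.3502
G1 X-3.44 Y-8.31 E0.5254
G1 X0.00 Y-9.00 E0.7004
G1 X3.44 Y-8.31 E0.8755
G1 X6.36 Y-6.36 E1.0507
G1 X8.31 Y-3.44 E1.2258
G1 X9.00 Y0.00 E1.4009
G1 X8.31 Y3.44 E1.5759
G1 X6.36 Y6.36 E1.7511
G1 X3.44 Y8.31 E1.9263
G1 X0.00 Y9.00 E2.1013
G1 X-3.44 Y8.31 E2.2763
G1 X-6.36 Y6.36 E2.4515
G1 X-8.31 Y3.44 E2.6267
G1 X-9.00 Y0.00 E2.8017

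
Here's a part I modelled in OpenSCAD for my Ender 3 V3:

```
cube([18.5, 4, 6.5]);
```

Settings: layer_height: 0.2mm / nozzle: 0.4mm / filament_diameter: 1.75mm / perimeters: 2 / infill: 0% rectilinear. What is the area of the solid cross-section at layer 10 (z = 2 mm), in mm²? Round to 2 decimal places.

74.00 mm²

At z = 2 mm: the cube (footprint 18.5×4) is included at this height (area 74.00 mm²). Overall, the cross-section is a single solid region. Net area = 74.00 mm².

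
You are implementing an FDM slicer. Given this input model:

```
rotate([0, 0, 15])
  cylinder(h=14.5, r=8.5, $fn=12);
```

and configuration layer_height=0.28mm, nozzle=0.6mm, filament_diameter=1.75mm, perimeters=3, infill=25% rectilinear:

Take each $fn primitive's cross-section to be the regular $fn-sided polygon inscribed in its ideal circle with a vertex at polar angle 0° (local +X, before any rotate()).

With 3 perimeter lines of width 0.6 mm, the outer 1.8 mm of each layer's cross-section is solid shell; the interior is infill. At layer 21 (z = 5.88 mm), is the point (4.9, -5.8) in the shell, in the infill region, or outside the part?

At z = 5.88 mm: the r=8.5 cylinder gives a regular 12-gon of circumradius 8.5 (constant along its height); (whole slice rotated 15° about Z — lengths, areas and connectivity unchanged). Overall, the cross-section is a single solid region. Undo the 15° rotation: the query point maps to (3.232, -6.871) in the un-rotated model frame. The nearest boundary edge runs (-0.00, -8.50)→(4.25, -7.36); distance from the point to it = 0.74 mm. The point is inside the cross-section, 0.74 mm from the nearest boundary — within the 1.8 mm shell band (3 × 0.6).

shell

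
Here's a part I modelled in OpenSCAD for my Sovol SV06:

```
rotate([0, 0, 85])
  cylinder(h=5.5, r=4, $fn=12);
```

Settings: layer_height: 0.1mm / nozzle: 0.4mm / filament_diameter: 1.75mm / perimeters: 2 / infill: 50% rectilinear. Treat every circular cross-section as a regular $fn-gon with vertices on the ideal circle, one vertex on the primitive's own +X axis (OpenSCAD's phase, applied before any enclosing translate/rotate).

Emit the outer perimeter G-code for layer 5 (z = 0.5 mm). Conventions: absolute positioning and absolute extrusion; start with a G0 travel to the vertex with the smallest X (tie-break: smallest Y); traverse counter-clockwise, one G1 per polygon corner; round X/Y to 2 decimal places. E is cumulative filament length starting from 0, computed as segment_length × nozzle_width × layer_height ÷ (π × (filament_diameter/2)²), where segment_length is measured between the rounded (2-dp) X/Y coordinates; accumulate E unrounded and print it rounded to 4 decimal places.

G0 X-3.98 Y0.35 Z0.50
G1 X-3.63 Y-1.69 E0.0344
G1 X-2.29 Y-3.28 E0.0690
G1 X-0.35 Y-3.98 E0.1033
G1 X1.69 Y-3.63 E0.1377
G1 X3.28 Y-2.29 E0.1723
G1 X3.98 Y-0.35 E0.2066
G1 X3.63 Y1.69 E0.2410
G1 X2.29 Y3.28 E0.2756
G1 X0.35 Y3.98 E0.3099
G1 X-1.69 Y3.63 E0.3443
G1 X-3.28 Y2.29 E0.3789
G1 X-3.98 Y0.35 E0.4132

At z = 0.5 mm: the cylinder: section is a regular 12-gon, circumradius r=4; (whole slice rotated 85° about Z — lengths, areas and connectivity unchanged). The outline is a single polygon with 12 vertices. Extrusion per mm of travel: 0.4 × 0.1 / (π × 0.875²) = 0.016630. Accumulating E over each segment gives final E = 0.4132.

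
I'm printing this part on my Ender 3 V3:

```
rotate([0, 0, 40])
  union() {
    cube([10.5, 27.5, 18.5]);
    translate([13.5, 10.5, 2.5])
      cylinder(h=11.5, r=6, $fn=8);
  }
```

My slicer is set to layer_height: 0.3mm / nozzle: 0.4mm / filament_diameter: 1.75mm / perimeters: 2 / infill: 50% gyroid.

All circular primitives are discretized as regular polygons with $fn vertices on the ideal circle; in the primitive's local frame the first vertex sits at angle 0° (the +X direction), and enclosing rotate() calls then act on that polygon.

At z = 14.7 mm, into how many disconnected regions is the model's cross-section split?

1

At z = 14.7 mm: the cube (footprint 10.5×27.5) is included at this height; the cylinder at (13.5, 10.5) does not reach this height (z outside [2.5, 14]); Merging all regions: only the 10.5×27.5 cube is present, so the union is just that shape — 1 connected region; (whole slice rotated 40° about Z — lengths, areas and connectivity unchanged). The result has 1 disconnected region.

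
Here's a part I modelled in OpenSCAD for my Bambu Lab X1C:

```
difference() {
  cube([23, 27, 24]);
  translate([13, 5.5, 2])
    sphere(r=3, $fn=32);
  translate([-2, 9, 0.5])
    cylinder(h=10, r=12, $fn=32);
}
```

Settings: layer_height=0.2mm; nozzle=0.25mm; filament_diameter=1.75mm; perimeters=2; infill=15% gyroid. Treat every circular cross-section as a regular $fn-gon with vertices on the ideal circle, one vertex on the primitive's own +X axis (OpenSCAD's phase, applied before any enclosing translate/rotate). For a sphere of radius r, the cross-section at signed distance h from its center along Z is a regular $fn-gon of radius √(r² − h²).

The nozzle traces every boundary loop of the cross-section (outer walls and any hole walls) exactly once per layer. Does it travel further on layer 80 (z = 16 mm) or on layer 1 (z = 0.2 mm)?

Layer 80 (z = 16): the cube is present — its section is the full 23×27 rectangle (perimeter 100.00 mm); the sphere at (13, 5.5) is not intersected at this z (|z−center|=14.000 > r=3); the cylinder at (-2, 9) is not intersected at this z (z outside [0.5, 10.5]); After the difference (first − rest): none of the subtracted shapes is present at this height, so the 23×27 cube is unchanged — boundary = 100.00 mm. So its perimeter = 100.00 mm. Layer 1 (z = 0.2): the cube is present — its section is the full 23×27 rectangle (perimeter 100.00 mm); the r=3 sphere at (13, 5.5) contributes a regular 32-gon of circumradius √(3²−1.8²) = 2.400 (perimeter = 2·32·2.400·sin(180°/32) = 15.06 mm); the cylinder at (-2, 9) does not reach this height (z outside [0.5, 10.5]); After the difference (first − rest): starting from the 23×27 cube, the r=3 sphere at (13, 5.5) lies wholly inside it (removes its full 17.98 mm² and its 15.06 mm outline becomes a hole wall) — boundary (outer + 1 inner loop) = 115.06 mm. So its perimeter = 115.06 mm. Layer 1 is larger (115.06 vs 100.00 mm).

layer 1 (z = 0.2 mm)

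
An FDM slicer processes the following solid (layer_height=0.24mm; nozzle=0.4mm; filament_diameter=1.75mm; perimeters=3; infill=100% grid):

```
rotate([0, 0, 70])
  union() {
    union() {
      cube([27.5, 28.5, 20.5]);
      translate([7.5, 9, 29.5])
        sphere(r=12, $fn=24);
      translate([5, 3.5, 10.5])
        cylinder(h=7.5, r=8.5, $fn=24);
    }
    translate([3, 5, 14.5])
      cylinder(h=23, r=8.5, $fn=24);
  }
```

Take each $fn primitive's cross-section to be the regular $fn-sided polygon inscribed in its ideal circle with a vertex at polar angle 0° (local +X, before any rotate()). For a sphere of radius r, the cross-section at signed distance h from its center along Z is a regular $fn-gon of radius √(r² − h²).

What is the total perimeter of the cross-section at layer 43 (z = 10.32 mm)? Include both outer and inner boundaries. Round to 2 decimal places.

At z = 10.32 mm: the cube (footprint 27.5×28.5) is included at this height (perimeter 112.00 mm); the sphere at (7.5, 9) is not intersected at this z (|z−center|=19.180 > r=12); the cylinder at (5, 3.5) is absent (z outside [10.5, 18]); Combining (union): only the 27.5×28.5 cube is present, so the union is just that shape — boundary = 112.00 mm; the cylinder at (3, 5) is not intersected at this z (z outside [14.5, 37.5]); Taking the union: only the result so far is present, so the union is just that shape — boundary = 112.00 mm; (whole slice rotated 70° about Z — lengths, areas and connectivity unchanged). Overall, the cross-section is a single solid region. Total boundary length (outer) = 112.00 mm.

112.00 mm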